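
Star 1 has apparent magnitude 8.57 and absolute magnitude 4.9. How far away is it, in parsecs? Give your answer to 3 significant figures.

54.2 pc

m − M = 5 log₁₀(d/10 pc)
8.57 − (4.9) = 3.67 = 5 log₁₀(d/10)
d = 10 × 10^(3.67/5) = 10 × 10^0.734 = 54.20 pc.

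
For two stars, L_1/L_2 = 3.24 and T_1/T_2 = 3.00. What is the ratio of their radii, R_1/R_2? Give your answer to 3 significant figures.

L ∝ R²T⁴ gives R ∝ √L / T², so
R_1/R_2 = √(3.24) / (3.00)² = 1.800 / 9.000 = 0.2000.

0.200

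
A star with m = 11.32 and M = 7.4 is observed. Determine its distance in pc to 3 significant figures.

60.8 pc

m − M = 5 log₁₀(d/10 pc)
11.32 − (7.4) = 3.92 = 5 log₁₀(d/10)
d = 10 × 10^(3.92/5) = 10 × 10^0.784 = 60.81 pc.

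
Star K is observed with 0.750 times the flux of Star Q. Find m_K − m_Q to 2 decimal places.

0.31

m_K − m_Q = −2.5 log₁₀(F_K/F_Q) = −2.5 log₁₀(0.750) = −2.5 × (-0.125) = 0.312.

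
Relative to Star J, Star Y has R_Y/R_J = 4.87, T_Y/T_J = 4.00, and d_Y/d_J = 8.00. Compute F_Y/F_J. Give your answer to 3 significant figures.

L_Y/L_J = (R_Y/R_J)²(T_Y/T_J)⁴ = (4.87)² × (4.00)⁴ = 6072.
F_Y/F_J = (L_Y/L_J)/(d_Y/d_J)² = 6072 / (8.00)² = 94.87.

94.9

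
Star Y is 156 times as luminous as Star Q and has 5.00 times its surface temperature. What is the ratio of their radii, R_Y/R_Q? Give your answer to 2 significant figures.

L ∝ R²T⁴ gives R ∝ √L / T², so
R_Y/R_Q = √(156) / (5.00)² = 12.49 / 25.00 = 0.4996.

0.50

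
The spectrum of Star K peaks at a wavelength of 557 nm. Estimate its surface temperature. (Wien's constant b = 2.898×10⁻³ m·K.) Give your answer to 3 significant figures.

5.20×10^3 K

T = b/λ_max = 2.898×10⁻³ / (557×10⁻⁹) = 5203 K.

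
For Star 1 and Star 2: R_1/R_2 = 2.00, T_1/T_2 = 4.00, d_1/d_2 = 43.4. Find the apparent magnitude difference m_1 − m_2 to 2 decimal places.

L_1/L_2 = (2.00)²(4.00)⁴ = 1024.
F_1/F_2 = (L_1/L_2)/(d_1/d_2)² = 1024/1884 = 0.5437.
m_1 − m_2 = −2.5 log₁₀(0.5437) = 0.66.

0.66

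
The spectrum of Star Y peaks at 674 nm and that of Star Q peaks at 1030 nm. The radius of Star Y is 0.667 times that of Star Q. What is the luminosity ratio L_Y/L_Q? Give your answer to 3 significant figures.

Wien's law gives T ∝ 1/λ_max, so T_Y/T_Q = λ_Q/λ_Y = 1030/674 = 1.528.
Then L ∝ R²T⁴ gives L_Y/L_Q = (0.667)² × (1.528)⁴ = 0.4449 × 5.454 = 2.426.

2.43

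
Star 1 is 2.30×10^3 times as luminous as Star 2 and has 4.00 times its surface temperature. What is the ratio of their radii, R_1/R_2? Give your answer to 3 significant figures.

3.00

L ∝ R²T⁴ gives R ∝ √L / T², so
R_1/R_2 = √(2.30×10^3) / (4.00)² = 47.96 / 16.00 = 2.997.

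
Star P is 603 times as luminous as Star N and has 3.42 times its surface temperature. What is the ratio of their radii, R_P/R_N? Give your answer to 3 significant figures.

2.10

L ∝ R²T⁴ gives R ∝ √L / T², so
R_P/R_N = √(603) / (3.42)² = 24.56 / 11.70 = 2.099.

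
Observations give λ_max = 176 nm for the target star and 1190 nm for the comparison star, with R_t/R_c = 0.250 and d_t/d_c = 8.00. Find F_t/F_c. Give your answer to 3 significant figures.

2.04

Wien's law: T_t/T_c = λ_c/λ_t = 1190/176 = 6.761.
L_t/L_c = (R_t/R_c)²(T_t/T_c)⁴ = (0.250)²(6.761)⁴ = 130.6.
F_t/F_c = (L_t/L_c)/(d_t/d_c)² = 130.6/(8.00)² = 2.041.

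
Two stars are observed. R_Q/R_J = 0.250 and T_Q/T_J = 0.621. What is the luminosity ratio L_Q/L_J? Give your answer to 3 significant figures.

From the Stefan–Boltzmann law, L ∝ R²T⁴, so
L_Q/L_J = (R_Q/R_J)² (T_Q/T_J)⁴ = (0.250)² × (0.621)⁴ = 0.06250 × 0.1487 = 0.009295.

0.00929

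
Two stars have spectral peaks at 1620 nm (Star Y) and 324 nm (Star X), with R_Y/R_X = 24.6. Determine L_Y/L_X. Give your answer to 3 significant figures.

0.968

Wien's law gives T ∝ 1/λ_max, so T_Y/T_X = λ_X/λ_Y = 324/1620 = 0.2000.
Then L ∝ R²T⁴ gives L_Y/L_X = (24.6)² × (0.2000)⁴ = 605.2 × 0.001600 = 0.9683.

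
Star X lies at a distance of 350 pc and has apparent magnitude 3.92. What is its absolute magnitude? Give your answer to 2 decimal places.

M = m − 5 log₁₀(d/10 pc) = 3.92 − 5 log₁₀(350/10)
  = 3.92 − 5 × 1.544 = 3.92 − 7.72 = -3.80.

-3.80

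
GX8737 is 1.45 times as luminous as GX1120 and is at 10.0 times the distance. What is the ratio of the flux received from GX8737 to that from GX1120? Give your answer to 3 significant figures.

F = L/(4πd²), so F_GX8737/F_GX1120 = (L_GX8737/L_GX1120) / (d_GX8737/d_GX1120)²
= 1.45 / (10.0)² = 1.45 / 100.0 = 0.01450.

0.0145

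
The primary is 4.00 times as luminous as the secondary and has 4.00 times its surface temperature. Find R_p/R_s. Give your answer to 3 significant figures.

0.125

L ∝ R²T⁴ gives R ∝ √L / T², so
R_p/R_s = √(4.00) / (4.00)² = 2.000 / 16.00 = 0.1250.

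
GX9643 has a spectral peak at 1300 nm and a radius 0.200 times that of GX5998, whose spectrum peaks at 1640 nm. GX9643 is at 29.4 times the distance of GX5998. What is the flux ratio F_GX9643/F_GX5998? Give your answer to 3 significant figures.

Wien's law: T_GX9643/T_GX5998 = λ_GX5998/λ_GX9643 = 1640/1300 = 1.262.
L_GX9643/L_GX5998 = (R_GX9643/R_GX5998)²(T_GX9643/T_GX5998)⁴ = (0.200)²(1.262)⁴ = 0.1013.
F_GX9643/F_GX5998 = (L_GX9643/L_GX5998)/(d_GX9643/d_GX5998)² = 0.1013/(29.4)² = 1.172×10^-4.

1.17×10^-4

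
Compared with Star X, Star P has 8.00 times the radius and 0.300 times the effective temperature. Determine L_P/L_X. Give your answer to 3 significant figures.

From the Stefan–Boltzmann law, L ∝ R²T⁴, so
L_P/L_X = (R_P/R_X)² (T_P/T_X)⁴ = (8.00)² × (0.300)⁴ = 64.00 × 0.008100 = 0.5184.

0.518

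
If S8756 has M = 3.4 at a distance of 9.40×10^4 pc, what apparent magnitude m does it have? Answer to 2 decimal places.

m = M + 5 log₁₀(d/10 pc) = 3.4 + 5 log₁₀(9.40×10^4/10)
  = 3.4 + 5 × 3.973 = 3.4 + 19.87 = 23.27.

23.27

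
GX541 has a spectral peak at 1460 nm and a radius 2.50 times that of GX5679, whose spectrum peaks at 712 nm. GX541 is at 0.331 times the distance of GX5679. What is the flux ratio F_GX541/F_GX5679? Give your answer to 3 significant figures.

3.23

Wien's law: T_GX541/T_GX5679 = λ_GX5679/λ_GX541 = 712/1460 = 0.4877.
L_GX541/L_GX5679 = (R_GX541/R_GX5679)²(T_GX541/T_GX5679)⁴ = (2.50)²(0.4877)⁴ = 0.3535.
F_GX541/F_GX5679 = (L_GX541/L_GX5679)/(d_GX541/d_GX5679)² = 0.3535/(0.331)² = 3.227.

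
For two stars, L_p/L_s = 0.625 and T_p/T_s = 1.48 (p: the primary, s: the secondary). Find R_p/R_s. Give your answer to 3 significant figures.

L ∝ R²T⁴ gives R ∝ √L / T², so
R_p/R_s = √(0.625) / (1.48)² = 0.7906 / 2.190 = 0.3609.

0.361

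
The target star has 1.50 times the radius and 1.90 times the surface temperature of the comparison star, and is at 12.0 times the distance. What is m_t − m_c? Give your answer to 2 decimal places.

L_t/L_c = (1.50)²(1.90)⁴ = 29.32.
F_t/F_c = (L_t/L_c)/(d_t/d_c)² = 29.32/144.0 = 0.2036.
m_t − m_c = −2.5 log₁₀(0.2036) = 1.73.

1.73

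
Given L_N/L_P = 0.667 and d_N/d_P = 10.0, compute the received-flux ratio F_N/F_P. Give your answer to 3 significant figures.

0.00667

F = L/(4πd²), so F_N/F_P = (L_N/L_P) / (d_N/d_P)²
= 0.667 / (10.0)² = 0.667 / 100.0 = 0.006670.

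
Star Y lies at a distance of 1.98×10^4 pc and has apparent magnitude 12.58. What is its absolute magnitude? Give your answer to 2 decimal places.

M = m − 5 log₁₀(d/10 pc) = 12.58 − 5 log₁₀(1.98×10^4/10)
  = 12.58 − 5 × 3.297 = 12.58 − 16.48 = -3.90.

-3.90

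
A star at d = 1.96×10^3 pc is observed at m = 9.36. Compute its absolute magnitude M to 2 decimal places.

-2.10

M = m − 5 log₁₀(d/10 pc) = 9.36 − 5 log₁₀(1.96×10^3/10)
  = 9.36 − 5 × 2.292 = 9.36 − 11.46 = -2.10.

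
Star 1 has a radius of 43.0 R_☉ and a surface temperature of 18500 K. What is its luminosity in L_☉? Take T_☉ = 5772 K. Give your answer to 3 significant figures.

L/L_☉ = (R/R_☉)² (T/T_☉)⁴ = (43.0)² × (18500/5772)⁴
       = 1849 × (3.205)⁴ = 1849 × 105.5 = 1.951×10^5.

1.95×10^5 L_☉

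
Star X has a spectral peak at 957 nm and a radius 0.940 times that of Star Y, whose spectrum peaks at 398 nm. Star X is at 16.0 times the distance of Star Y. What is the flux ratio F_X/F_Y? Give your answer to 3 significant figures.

1.03×10^-4

Wien's law: T_X/T_Y = λ_Y/λ_X = 398/957 = 0.4159.
L_X/L_Y = (R_X/R_Y)²(T_X/T_Y)⁴ = (0.940)²(0.4159)⁴ = 0.02643.
F_X/F_Y = (L_X/L_Y)/(d_X/d_Y)² = 0.02643/(16.0)² = 1.033×10^-4.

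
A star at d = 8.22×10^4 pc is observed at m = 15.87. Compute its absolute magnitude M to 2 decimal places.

M = m − 5 log₁₀(d/10 pc) = 15.87 − 5 log₁₀(8.22×10^4/10)
  = 15.87 − 5 × 3.915 = 15.87 − 19.57 = -3.70.

-3.70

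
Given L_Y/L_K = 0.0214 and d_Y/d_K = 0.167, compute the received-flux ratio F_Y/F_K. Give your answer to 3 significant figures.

0.767

F = L/(4πd²), so F_Y/F_K = (L_Y/L_K) / (d_Y/d_K)²
= 0.0214 / (0.167)² = 0.0214 / 0.02789 = 0.7673.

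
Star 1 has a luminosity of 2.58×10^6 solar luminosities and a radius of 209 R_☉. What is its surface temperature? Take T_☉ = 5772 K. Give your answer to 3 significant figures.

1.60×10^4 K

T/T_☉ = (L/L_☉)^(1/4) / (R/R_☉)^(1/2)
T = 5772 × (2.58×10^6)^(1/4) / √(209) = 5772 × 40.08 / 14.46 = 1.600×10^4 K.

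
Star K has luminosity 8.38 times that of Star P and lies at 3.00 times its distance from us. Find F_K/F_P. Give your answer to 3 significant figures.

F = L/(4πd²), so F_K/F_P = (L_K/L_P) / (d_K/d_P)²
= 8.38 / (3.00)² = 8.38 / 9.000 = 0.9311.

0.931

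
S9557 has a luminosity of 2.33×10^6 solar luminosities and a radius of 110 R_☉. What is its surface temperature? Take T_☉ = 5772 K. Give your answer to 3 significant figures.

T/T_☉ = (L/L_☉)^(1/4) / (R/R_☉)^(1/2)
T = 5772 × (2.33×10^6)^(1/4) / √(110) = 5772 × 39.07 / 10.49 = 2.150×10^4 K.

2.15×10^4 K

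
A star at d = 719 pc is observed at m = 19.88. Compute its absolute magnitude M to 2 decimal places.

10.60

M = m − 5 log₁₀(d/10 pc) = 19.88 − 5 log₁₀(719/10)
  = 19.88 − 5 × 1.857 = 19.88 − 9.28 = 10.60.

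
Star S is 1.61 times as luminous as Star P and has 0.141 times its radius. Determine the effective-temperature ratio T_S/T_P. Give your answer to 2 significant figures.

L ∝ R²T⁴ gives T ∝ (L/R²)^(1/4), so
T_S/T_P = (1.61 / 0.141²)^(1/4) = (80.98)^(1/4) = 3.000.

3.0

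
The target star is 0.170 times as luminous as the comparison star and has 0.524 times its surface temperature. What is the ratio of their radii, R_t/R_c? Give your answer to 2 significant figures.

L ∝ R²T⁴ gives R ∝ √L / T², so
R_t/R_c = √(0.170) / (0.524)² = 0.4123 / 0.2746 = 1.502.

1.5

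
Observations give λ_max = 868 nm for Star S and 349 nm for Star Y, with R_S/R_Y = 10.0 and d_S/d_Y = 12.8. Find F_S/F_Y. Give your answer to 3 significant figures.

Wien's law: T_S/T_Y = λ_Y/λ_S = 349/868 = 0.4021.
L_S/L_Y = (R_S/R_Y)²(T_S/T_Y)⁴ = (10.0)²(0.4021)⁴ = 2.614.
F_S/F_Y = (L_S/L_Y)/(d_S/d_Y)² = 2.614/(12.8)² = 0.01595.

0.0160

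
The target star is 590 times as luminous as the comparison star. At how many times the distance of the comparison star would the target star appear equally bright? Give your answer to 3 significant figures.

24.3

Equal flux requires L_t/d_t² = L_c/d_c², so d_t/d_c = √(L_t/L_c)
= √(590) = 24.29.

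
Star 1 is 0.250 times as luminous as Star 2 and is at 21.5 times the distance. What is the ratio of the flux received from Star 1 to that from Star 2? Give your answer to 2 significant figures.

5.4×10^-4

F = L/(4πd²), so F_1/F_2 = (L_1/L_2) / (d_1/d_2)²
= 0.250 / (21.5)² = 0.250 / 462.2 = 5.408×10^-4.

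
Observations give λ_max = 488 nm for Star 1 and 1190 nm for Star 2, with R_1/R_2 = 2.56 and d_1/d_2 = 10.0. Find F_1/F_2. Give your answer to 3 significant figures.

Wien's law: T_1/T_2 = λ_2/λ_1 = 1190/488 = 2.439.
L_1/L_2 = (R_1/R_2)²(T_1/T_2)⁴ = (2.56)²(2.439)⁴ = 231.7.
F_1/F_2 = (L_1/L_2)/(d_1/d_2)² = 231.7/(10.0)² = 2.317.

2.32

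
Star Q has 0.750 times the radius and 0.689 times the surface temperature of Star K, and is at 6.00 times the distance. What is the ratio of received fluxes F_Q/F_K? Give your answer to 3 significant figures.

L_Q/L_K = (R_Q/R_K)²(T_Q/T_K)⁴ = (0.750)² × (0.689)⁴ = 0.1268.
F_Q/F_K = (L_Q/L_K)/(d_Q/d_K)² = 0.1268 / (6.00)² = 0.003521.

0.00352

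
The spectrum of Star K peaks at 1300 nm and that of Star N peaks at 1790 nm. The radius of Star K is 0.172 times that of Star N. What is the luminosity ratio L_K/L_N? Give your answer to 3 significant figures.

Wien's law gives T ∝ 1/λ_max, so T_K/T_N = λ_N/λ_K = 1790/1300 = 1.377.
Then L ∝ R²T⁴ gives L_K/L_N = (0.172)² × (1.377)⁴ = 0.02958 × 3.595 = 0.1063.

0.106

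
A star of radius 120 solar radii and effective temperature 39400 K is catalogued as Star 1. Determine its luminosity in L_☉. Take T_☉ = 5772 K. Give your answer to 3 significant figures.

L/L_☉ = (R/R_☉)² (T/T_☉)⁴ = (120)² × (39400/5772)⁴
       = 1.440×10^4 × (6.826)⁴ = 1.440×10^4 × 2171 = 3.126×10^7.

3.13×10^7 L_☉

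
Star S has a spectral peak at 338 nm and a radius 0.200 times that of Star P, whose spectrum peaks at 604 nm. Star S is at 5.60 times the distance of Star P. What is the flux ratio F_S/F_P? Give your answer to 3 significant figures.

0.0130

Wien's law: T_S/T_P = λ_P/λ_S = 604/338 = 1.787.
L_S/L_P = (R_S/R_P)²(T_S/T_P)⁴ = (0.200)²(1.787)⁴ = 0.4079.
F_S/F_P = (L_S/L_P)/(d_S/d_P)² = 0.4079/(5.60)² = 0.01301.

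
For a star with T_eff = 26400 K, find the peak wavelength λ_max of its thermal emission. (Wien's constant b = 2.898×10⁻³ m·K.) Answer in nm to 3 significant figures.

λ_max = b/T = 2.898×10⁻³ / 26400 = 1.10×10^-7 m = 109.8 nm.

110 nm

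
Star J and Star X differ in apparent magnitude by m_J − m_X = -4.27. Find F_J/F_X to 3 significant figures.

51.1

F_J/F_X = 10^(−(m_J − m_X)/2.5) = 10^(4.27/2.5) = 10^1.708 = 51.05.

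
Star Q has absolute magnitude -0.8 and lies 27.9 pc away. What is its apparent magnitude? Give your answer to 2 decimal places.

m = M + 5 log₁₀(d/10 pc) = -0.8 + 5 log₁₀(27.9/10)
  = -0.8 + 5 × 0.446 = -0.8 + 2.23 = 1.43.

1.43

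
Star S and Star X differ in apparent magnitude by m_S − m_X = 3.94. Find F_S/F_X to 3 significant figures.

F_S/F_X = 10^(−(m_S − m_X)/2.5) = 10^(-3.94/2.5) = 10^-1.576 = 0.02655.

0.0265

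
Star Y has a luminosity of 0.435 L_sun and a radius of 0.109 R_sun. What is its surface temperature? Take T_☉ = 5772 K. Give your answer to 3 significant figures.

T/T_☉ = (L/L_☉)^(1/4) / (R/R_☉)^(1/2)
T = 5772 × (0.435)^(1/4) / √(0.109) = 5772 × 0.8121 / 0.3302 = 1.420×10^4 K.

1.42×10^4 K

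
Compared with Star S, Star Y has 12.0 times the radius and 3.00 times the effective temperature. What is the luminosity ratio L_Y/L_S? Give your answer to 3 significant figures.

From the Stefan–Boltzmann law, L ∝ R²T⁴, so
L_Y/L_S = (R_Y/R_S)² (T_Y/T_S)⁴ = (12.0)² × (3.00)⁴ = 144.0 × 81.00 = 1.166×10^4.

1.17×10^4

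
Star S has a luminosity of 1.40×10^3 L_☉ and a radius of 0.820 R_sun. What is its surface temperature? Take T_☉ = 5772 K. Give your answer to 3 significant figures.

3.90×10^4 K

T/T_☉ = (L/L_☉)^(1/4) / (R/R_☉)^(1/2)
T = 5772 × (1.40×10^3)^(1/4) / √(0.820) = 5772 × 6.117 / 0.9055 = 3.899×10^4 K.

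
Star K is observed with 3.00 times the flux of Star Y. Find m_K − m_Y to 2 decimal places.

m_K − m_Y = −2.5 log₁₀(F_K/F_Y) = −2.5 log₁₀(3.00) = −2.5 × (0.477) = -1.193.

-1.19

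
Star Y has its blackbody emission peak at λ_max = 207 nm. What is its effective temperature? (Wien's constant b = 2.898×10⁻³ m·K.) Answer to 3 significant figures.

1.40×10^4 K

T = b/λ_max = 2.898×10⁻³ / (207×10⁻⁹) = 1.400×10^4 K.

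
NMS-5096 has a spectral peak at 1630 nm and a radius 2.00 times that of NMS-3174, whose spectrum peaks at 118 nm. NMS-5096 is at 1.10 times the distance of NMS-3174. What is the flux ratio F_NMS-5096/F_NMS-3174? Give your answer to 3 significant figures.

Wien's law: T_NMS-5096/T_NMS-3174 = λ_NMS-3174/λ_NMS-5096 = 118/1630 = 0.07239.
L_NMS-5096/L_NMS-3174 = (R_NMS-5096/R_NMS-3174)²(T_NMS-5096/T_NMS-3174)⁴ = (2.00)²(0.07239)⁴ = 1.099×10^-4.
F_NMS-5096/F_NMS-3174 = (L_NMS-5096/L_NMS-3174)/(d_NMS-5096/d_NMS-3174)² = 1.099×10^-4/(1.10)² = 9.079×10^-5.

9.08×10^-5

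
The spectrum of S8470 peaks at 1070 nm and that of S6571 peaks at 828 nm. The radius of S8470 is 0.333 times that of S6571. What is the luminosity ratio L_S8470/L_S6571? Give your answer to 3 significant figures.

0.0398

Wien's law gives T ∝ 1/λ_max, so T_S8470/T_S6571 = λ_S6571/λ_S8470 = 828/1070 = 0.7738.
Then L ∝ R²T⁴ gives L_S8470/L_S6571 = (0.333)² × (0.7738)⁴ = 0.1109 × 0.3586 = 0.03976.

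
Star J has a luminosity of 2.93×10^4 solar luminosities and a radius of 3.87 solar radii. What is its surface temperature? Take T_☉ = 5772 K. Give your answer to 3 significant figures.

3.84×10^4 K

T/T_☉ = (L/L_☉)^(1/4) / (R/R_☉)^(1/2)
T = 5772 × (2.93×10^4)^(1/4) / √(3.87) = 5772 × 13.08 / 1.967 = 3.839×10^4 K.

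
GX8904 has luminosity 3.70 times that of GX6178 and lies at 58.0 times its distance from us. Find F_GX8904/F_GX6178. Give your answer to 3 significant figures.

F = L/(4πd²), so F_GX8904/F_GX6178 = (L_GX8904/L_GX6178) / (d_GX8904/d_GX6178)²
= 3.70 / (58.0)² = 3.70 / 3364 = 0.001100.

0.00110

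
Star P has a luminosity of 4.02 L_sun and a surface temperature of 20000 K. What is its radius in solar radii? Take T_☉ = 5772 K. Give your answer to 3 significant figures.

R/R_☉ = √(L/L_☉) / (T/T_☉)² = √(4.02) / (3.465)²
       = 2.005 / 12.01 = 0.1670.

0.167 solar radii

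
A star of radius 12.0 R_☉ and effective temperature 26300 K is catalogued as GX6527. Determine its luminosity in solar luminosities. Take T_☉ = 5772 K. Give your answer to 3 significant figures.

6.21×10^4 solar luminosities

L/L_☉ = (R/R_☉)² (T/T_☉)⁴ = (12.0)² × (26300/5772)⁴
       = 144.0 × (4.556)⁴ = 144.0 × 431.0 = 6.207×10^4.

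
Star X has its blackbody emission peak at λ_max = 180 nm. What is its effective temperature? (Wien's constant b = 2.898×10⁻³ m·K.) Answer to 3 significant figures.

1.61×10^4 K

T = b/λ_max = 2.898×10⁻³ / (180×10⁻⁹) = 1.610×10^4 K.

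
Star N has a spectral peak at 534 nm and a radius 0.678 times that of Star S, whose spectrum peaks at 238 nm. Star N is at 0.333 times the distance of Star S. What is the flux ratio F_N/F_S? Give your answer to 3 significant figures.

0.164

Wien's law: T_N/T_S = λ_S/λ_N = 238/534 = 0.4457.
L_N/L_S = (R_N/R_S)²(T_N/T_S)⁴ = (0.678)²(0.4457)⁴ = 0.01814.
F_N/F_S = (L_N/L_S)/(d_N/d_S)² = 0.01814/(0.333)² = 0.1636.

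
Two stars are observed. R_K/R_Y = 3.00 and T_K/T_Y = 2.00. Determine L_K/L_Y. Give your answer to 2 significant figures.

1.4×10^2

From the Stefan–Boltzmann law, L ∝ R²T⁴, so
L_K/L_Y = (R_K/R_Y)² (T_K/T_Y)⁴ = (3.00)² × (2.00)⁴ = 9.000 × 16.00 = 144.0.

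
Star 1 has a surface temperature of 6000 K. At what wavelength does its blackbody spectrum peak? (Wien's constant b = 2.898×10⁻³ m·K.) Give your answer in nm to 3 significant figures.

λ_max = b/T = 2.898×10⁻³ / 6000 = 4.83×10^-7 m = 483.0 nm.

483 nm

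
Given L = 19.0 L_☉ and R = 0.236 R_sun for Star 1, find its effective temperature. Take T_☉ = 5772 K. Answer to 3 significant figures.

T/T_☉ = (L/L_☉)^(1/4) / (R/R_☉)^(1/2)
T = 5772 × (19.0)^(1/4) / √(0.236) = 5772 × 2.088 / 0.4858 = 2.481×10^4 K.

2.48×10^4 K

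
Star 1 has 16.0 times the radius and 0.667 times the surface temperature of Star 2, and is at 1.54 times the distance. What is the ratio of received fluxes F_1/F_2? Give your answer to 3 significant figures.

L_1/L_2 = (R_1/R_2)²(T_1/T_2)⁴ = (16.0)² × (0.667)⁴ = 50.67.
F_1/F_2 = (L_1/L_2)/(d_1/d_2)² = 50.67 / (1.54)² = 21.36.

21.4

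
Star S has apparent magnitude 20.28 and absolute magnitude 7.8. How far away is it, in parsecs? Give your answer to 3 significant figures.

m − M = 5 log₁₀(d/10 pc)
20.28 − (7.8) = 12.48 = 5 log₁₀(d/10)
d = 10 × 10^(12.48/5) = 10 × 10^2.496 = 3133 pc.

3.13×10^3 pc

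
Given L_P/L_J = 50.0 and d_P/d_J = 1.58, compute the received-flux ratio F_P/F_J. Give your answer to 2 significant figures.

F = L/(4πd²), so F_P/F_J = (L_P/L_J) / (d_P/d_J)²
= 50.0 / (1.58)² = 50.0 / 2.496 = 20.03.

20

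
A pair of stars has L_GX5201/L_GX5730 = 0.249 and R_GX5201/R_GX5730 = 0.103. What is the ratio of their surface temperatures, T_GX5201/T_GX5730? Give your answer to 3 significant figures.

2.20

L ∝ R²T⁴ gives T ∝ (L/R²)^(1/4), so
T_GX5201/T_GX5730 = (0.249 / 0.103²)^(1/4) = (23.47)^(1/4) = 2.201.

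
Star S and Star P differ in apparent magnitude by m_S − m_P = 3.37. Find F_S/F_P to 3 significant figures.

0.0449

F_S/F_P = 10^(−(m_S − m_P)/2.5) = 10^(-3.37/2.5) = 10^-1.348 = 0.04487.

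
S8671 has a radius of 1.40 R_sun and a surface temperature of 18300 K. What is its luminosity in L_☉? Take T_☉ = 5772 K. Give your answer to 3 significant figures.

198 L_☉

L/L_☉ = (R/R_☉)² (T/T_☉)⁴ = (1.40)² × (18300/5772)⁴
       = 1.960 × (3.170)⁴ = 1.960 × 101.0 = 198.0.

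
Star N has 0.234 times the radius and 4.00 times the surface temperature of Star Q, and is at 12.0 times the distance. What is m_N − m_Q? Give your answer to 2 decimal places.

L_N/L_Q = (0.234)²(4.00)⁴ = 14.02.
F_N/F_Q = (L_N/L_Q)/(d_N/d_Q)² = 14.02/144.0 = 0.09734.
m_N − m_Q = −2.5 log₁₀(0.09734) = 2.53.

2.53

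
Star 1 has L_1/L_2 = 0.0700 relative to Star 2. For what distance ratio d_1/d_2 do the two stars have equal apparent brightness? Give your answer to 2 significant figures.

Equal flux requires L_1/d_1² = L_2/d_2², so d_1/d_2 = √(L_1/L_2)
= √(0.0700) = 0.2646.

0.26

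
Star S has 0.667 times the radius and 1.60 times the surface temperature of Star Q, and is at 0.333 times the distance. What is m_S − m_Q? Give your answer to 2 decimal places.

-3.55

L_S/L_Q = (0.667)²(1.60)⁴ = 2.916.
F_S/F_Q = (L_S/L_Q)/(d_S/d_Q)² = 2.916/0.1109 = 26.29.
m_S − m_Q = −2.5 log₁₀(26.29) = -3.55.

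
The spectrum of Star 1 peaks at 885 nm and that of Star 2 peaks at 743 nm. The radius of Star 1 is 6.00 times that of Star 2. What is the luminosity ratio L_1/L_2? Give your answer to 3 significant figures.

17.9

Wien's law gives T ∝ 1/λ_max, so T_1/T_2 = λ_2/λ_1 = 743/885 = 0.8395.
Then L ∝ R²T⁴ gives L_1/L_2 = (6.00)² × (0.8395)⁴ = 36.00 × 0.4968 = 17.88.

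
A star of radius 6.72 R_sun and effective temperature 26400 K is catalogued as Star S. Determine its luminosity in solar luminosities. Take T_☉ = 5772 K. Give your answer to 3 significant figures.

L/L_☉ = (R/R_☉)² (T/T_☉)⁴ = (6.72)² × (26400/5772)⁴
       = 45.16 × (4.574)⁴ = 45.16 × 437.6 = 1.976×10^4.

1.98×10^4 solar luminosities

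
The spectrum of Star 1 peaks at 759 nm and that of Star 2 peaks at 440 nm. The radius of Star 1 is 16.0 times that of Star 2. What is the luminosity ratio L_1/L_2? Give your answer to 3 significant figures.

Wien's law gives T ∝ 1/λ_max, so T_1/T_2 = λ_2/λ_1 = 440/759 = 0.5797.
Then L ∝ R²T⁴ gives L_1/L_2 = (16.0)² × (0.5797)⁴ = 256.0 × 0.1129 = 28.91.

28.9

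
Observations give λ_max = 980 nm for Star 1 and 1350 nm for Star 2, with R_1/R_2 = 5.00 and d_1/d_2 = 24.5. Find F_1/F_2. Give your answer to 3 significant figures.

Wien's law: T_1/T_2 = λ_2/λ_1 = 1350/980 = 1.378.
L_1/L_2 = (R_1/R_2)²(T_1/T_2)⁴ = (5.00)²(1.378)⁴ = 90.03.
F_1/F_2 = (L_1/L_2)/(d_1/d_2)² = 90.03/(24.5)² = 0.1500.

0.150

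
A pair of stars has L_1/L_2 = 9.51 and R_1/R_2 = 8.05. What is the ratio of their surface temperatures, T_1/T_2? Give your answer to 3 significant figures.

0.619

L ∝ R²T⁴ gives T ∝ (L/R²)^(1/4), so
T_1/T_2 = (9.51 / 8.05²)^(1/4) = (0.1468)^(1/4) = 0.6189.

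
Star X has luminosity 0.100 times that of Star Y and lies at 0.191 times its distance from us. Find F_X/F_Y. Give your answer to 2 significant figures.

F = L/(4πd²), so F_X/F_Y = (L_X/L_Y) / (d_X/d_Y)²
= 0.100 / (0.191)² = 0.100 / 0.03648 = 2.741.

2.7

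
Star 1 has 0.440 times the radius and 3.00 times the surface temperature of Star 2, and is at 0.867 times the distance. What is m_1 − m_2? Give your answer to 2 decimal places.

L_1/L_2 = (0.440)²(3.00)⁴ = 15.68.
F_1/F_2 = (L_1/L_2)/(d_1/d_2)² = 15.68/0.7517 = 20.86.
m_1 − m_2 = −2.5 log₁₀(20.86) = -3.30.

-3.30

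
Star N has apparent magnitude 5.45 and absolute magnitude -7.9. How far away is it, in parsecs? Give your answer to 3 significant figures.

4.68×10^3 pc

m − M = 5 log₁₀(d/10 pc)
5.45 − (-7.9) = 13.35 = 5 log₁₀(d/10)
d = 10 × 10^(13.35/5) = 10 × 10^2.670 = 4677 pc.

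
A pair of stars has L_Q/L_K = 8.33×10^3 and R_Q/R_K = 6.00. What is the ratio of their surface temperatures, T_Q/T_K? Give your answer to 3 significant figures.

L ∝ R²T⁴ gives T ∝ (L/R²)^(1/4), so
T_Q/T_K = (8.33×10^3 / 6.00²)^(1/4) = (231.4)^(1/4) = 3.900.

3.90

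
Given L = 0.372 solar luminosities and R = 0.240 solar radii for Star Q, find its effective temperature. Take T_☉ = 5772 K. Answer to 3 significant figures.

9.20×10^3 K

T/T_☉ = (L/L_☉)^(1/4) / (R/R_☉)^(1/2)
T = 5772 × (0.372)^(1/4) / √(0.240) = 5772 × 0.7810 / 0.4899 = 9201 K.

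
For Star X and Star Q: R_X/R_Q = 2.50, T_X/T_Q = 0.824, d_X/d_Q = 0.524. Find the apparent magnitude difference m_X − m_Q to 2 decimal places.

L_X/L_Q = (2.50)²(0.824)⁴ = 2.881.
F_X/F_Q = (L_X/L_Q)/(d_X/d_Q)² = 2.881/0.2746 = 10.49.
m_X − m_Q = −2.5 log₁₀(10.49) = -2.55.

-2.55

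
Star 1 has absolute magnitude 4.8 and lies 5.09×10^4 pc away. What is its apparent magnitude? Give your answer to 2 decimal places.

23.33

m = M + 5 log₁₀(d/10 pc) = 4.8 + 5 log₁₀(5.09×10^4/10)
  = 4.8 + 5 × 3.707 = 4.8 + 18.53 = 23.33.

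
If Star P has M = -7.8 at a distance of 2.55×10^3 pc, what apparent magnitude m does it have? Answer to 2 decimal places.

m = M + 5 log₁₀(d/10 pc) = -7.8 + 5 log₁₀(2.55×10^3/10)
  = -7.8 + 5 × 2.407 = -7.8 + 12.03 = 4.23.

4.23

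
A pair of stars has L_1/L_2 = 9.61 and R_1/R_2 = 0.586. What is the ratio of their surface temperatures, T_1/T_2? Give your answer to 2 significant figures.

L ∝ R²T⁴ gives T ∝ (L/R²)^(1/4), so
T_1/T_2 = (9.61 / 0.586²)^(1/4) = (27.99)^(1/4) = 2.300.

2.3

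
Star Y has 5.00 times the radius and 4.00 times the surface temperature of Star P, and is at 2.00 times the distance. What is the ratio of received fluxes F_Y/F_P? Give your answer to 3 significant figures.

1.60×10^3

L_Y/L_P = (R_Y/R_P)²(T_Y/T_P)⁴ = (5.00)² × (4.00)⁴ = 6400.
F_Y/F_P = (L_Y/L_P)/(d_Y/d_P)² = 6400 / (2.00)² = 1600.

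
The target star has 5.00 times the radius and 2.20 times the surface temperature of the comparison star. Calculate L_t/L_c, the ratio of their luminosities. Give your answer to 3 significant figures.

From the Stefan–Boltzmann law, L ∝ R²T⁴, so
L_t/L_c = (R_t/R_c)² (T_t/T_c)⁴ = (5.00)² × (2.20)⁴ = 25.00 × 23.43 = 585.6.

586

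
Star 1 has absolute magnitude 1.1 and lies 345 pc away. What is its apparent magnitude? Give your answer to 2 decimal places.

8.79

m = M + 5 log₁₀(d/10 pc) = 1.1 + 5 log₁₀(345/10)
  = 1.1 + 5 × 1.538 = 1.1 + 7.69 = 8.79.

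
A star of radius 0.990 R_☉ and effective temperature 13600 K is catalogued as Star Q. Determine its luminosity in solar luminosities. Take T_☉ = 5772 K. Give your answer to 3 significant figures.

L/L_☉ = (R/R_☉)² (T/T_☉)⁴ = (0.990)² × (13600/5772)⁴
       = 0.9801 × (2.356)⁴ = 0.9801 × 30.82 = 30.21.

30.2 solar luminosities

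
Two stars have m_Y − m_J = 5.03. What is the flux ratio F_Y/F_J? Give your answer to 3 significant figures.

F_Y/F_J = 10^(−(m_Y − m_J)/2.5) = 10^(-5.03/2.5) = 10^-2.012 = 0.009727.

0.00973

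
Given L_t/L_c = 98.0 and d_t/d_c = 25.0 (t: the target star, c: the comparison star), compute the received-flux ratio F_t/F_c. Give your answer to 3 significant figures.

0.157

F = L/(4πd²), so F_t/F_c = (L_t/L_c) / (d_t/d_c)²
= 98.0 / (25.0)² = 98.0 / 625.0 = 0.1568.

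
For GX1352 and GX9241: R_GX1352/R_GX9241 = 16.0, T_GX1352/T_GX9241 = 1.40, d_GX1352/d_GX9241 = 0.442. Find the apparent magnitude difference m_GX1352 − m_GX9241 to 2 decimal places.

-9.25

L_GX1352/L_GX9241 = (16.0)²(1.40)⁴ = 983.4.
F_GX1352/F_GX9241 = (L_GX1352/L_GX9241)/(d_GX1352/d_GX9241)² = 983.4/0.1954 = 5034.
m_GX1352 − m_GX9241 = −2.5 log₁₀(5034) = -9.25.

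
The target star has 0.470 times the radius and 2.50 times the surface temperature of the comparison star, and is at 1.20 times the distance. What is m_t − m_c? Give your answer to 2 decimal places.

L_t/L_c = (0.470)²(2.50)⁴ = 8.629.
F_t/F_c = (L_t/L_c)/(d_t/d_c)² = 8.629/1.440 = 5.992.
m_t − m_c = −2.5 log₁₀(5.992) = -1.94.

-1.94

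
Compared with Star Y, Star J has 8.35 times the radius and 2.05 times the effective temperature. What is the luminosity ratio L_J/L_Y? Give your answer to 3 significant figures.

From the Stefan–Boltzmann law, L ∝ R²T⁴, so
L_J/L_Y = (R_J/R_Y)² (T_J/T_Y)⁴ = (8.35)² × (2.05)⁴ = 69.72 × 17.66 = 1231.

1.23×10^3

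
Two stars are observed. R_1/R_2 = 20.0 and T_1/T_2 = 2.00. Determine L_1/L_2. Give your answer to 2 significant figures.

6.4×10^3

From the Stefan–Boltzmann law, L ∝ R²T⁴, so
L_1/L_2 = (R_1/R_2)² (T_1/T_2)⁴ = (20.0)² × (2.00)⁴ = 400.0 × 16.00 = 6400.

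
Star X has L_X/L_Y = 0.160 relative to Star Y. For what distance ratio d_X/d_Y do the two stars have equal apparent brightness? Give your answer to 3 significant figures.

Equal flux requires L_X/d_X² = L_Y/d_Y², so d_X/d_Y = √(L_X/L_Y)
= √(0.160) = 0.4000.

0.400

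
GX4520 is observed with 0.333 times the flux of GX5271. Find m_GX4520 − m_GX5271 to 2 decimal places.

m_GX4520 − m_GX5271 = −2.5 log₁₀(F_GX4520/F_GX5271) = −2.5 log₁₀(0.333) = −2.5 × (-0.478) = 1.194.

1.19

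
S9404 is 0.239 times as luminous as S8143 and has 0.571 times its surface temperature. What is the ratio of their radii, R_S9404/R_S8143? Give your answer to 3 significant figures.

L ∝ R²T⁴ gives R ∝ √L / T², so
R_S9404/R_S8143 = √(0.239) / (0.571)² = 0.4889 / 0.3260 = 1.499.

1.50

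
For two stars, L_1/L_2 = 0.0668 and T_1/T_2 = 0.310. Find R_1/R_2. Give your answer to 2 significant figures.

2.7

L ∝ R²T⁴ gives R ∝ √L / T², so
R_1/R_2 = √(0.0668) / (0.310)² = 0.2585 / 0.09610 = 2.689.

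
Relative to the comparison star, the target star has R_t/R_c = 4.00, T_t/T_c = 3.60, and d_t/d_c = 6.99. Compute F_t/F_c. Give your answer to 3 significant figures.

L_t/L_c = (R_t/R_c)²(T_t/T_c)⁴ = (4.00)² × (3.60)⁴ = 2687.
F_t/F_c = (L_t/L_c)/(d_t/d_c)² = 2687 / (6.99)² = 55.00.

55.0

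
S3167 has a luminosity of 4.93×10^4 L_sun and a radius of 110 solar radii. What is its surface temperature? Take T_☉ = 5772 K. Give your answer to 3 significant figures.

T/T_☉ = (L/L_☉)^(1/4) / (R/R_☉)^(1/2)
T = 5772 × (4.93×10^4)^(1/4) / √(110) = 5772 × 14.90 / 10.49 = 8201 K.

8.20×10^3 K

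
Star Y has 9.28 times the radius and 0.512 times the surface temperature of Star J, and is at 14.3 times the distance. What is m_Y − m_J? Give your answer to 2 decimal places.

L_Y/L_J = (9.28)²(0.512)⁴ = 5.918.
F_Y/F_J = (L_Y/L_J)/(d_Y/d_J)² = 5.918/204.5 = 0.02894.
m_Y − m_J = −2.5 log₁₀(0.02894) = 3.85.

3.85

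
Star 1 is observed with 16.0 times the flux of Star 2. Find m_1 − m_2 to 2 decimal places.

-3.01

m_1 − m_2 = −2.5 log₁₀(F_1/F_2) = −2.5 log₁₀(16.0) = −2.5 × (1.204) = -3.010.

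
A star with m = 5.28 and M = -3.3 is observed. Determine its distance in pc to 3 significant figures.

m − M = 5 log₁₀(d/10 pc)
5.28 − (-3.3) = 8.58 = 5 log₁₀(d/10)
d = 10 × 10^(8.58/5) = 10 × 10^1.716 = 520.0 pc.

520 pc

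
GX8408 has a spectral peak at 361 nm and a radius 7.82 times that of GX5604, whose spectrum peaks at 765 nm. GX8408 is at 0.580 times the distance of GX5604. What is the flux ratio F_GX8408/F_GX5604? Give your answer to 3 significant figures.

Wien's law: T_GX8408/T_GX5604 = λ_GX5604/λ_GX8408 = 765/361 = 2.119.
L_GX8408/L_GX5604 = (R_GX8408/R_GX5604)²(T_GX8408/T_GX5604)⁴ = (7.82)²(2.119)⁴ = 1233.
F_GX8408/F_GX5604 = (L_GX8408/L_GX5604)/(d_GX8408/d_GX5604)² = 1233/(0.580)² = 3666.

3.67×10^3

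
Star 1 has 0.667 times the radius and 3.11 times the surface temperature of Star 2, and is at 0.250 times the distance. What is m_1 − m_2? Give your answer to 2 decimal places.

L_1/L_2 = (0.667)²(3.11)⁴ = 41.62.
F_1/F_2 = (L_1/L_2)/(d_1/d_2)² = 41.62/0.06250 = 665.9.
m_1 − m_2 = −2.5 log₁₀(665.9) = -7.06.

-7.06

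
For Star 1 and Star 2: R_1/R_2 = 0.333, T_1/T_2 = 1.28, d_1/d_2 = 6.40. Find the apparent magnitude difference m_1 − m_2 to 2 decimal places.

5.35

L_1/L_2 = (0.333)²(1.28)⁴ = 0.2977.
F_1/F_2 = (L_1/L_2)/(d_1/d_2)² = 0.2977/40.96 = 0.007267.
m_1 − m_2 = −2.5 log₁₀(0.007267) = 5.35.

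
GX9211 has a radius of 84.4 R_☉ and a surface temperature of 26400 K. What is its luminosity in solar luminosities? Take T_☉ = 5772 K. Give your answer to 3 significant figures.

L/L_☉ = (R/R_☉)² (T/T_☉)⁴ = (84.4)² × (26400/5772)⁴
       = 7123 × (4.574)⁴ = 7123 × 437.6 = 3.117×10^6.

3.12×10^6 solar luminosities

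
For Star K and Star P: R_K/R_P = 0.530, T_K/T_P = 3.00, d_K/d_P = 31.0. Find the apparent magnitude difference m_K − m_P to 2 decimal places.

L_K/L_P = (0.530)²(3.00)⁴ = 22.75.
F_K/F_P = (L_K/L_P)/(d_K/d_P)² = 22.75/961.0 = 0.02368.
m_K − m_P = −2.5 log₁₀(0.02368) = 4.06.

4.06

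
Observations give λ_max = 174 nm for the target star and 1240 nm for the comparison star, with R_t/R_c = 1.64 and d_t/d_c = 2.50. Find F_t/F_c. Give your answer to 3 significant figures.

Wien's law: T_t/T_c = λ_c/λ_t = 1240/174 = 7.126.
L_t/L_c = (R_t/R_c)²(T_t/T_c)⁴ = (1.64)²(7.126)⁴ = 6937.
F_t/F_c = (L_t/L_c)/(d_t/d_c)² = 6937/(2.50)² = 1110.

1.11×10^3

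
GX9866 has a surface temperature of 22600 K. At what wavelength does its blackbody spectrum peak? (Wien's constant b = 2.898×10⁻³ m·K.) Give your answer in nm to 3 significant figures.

λ_max = b/T = 2.898×10⁻³ / 22600 = 1.28×10^-7 m = 128.2 nm.

128 nm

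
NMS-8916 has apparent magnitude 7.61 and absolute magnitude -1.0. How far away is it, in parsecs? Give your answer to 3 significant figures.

m − M = 5 log₁₀(d/10 pc)
7.61 − (-1.0) = 8.61 = 5 log₁₀(d/10)
d = 10 × 10^(8.61/5) = 10 × 10^1.722 = 527.2 pc.

527 pc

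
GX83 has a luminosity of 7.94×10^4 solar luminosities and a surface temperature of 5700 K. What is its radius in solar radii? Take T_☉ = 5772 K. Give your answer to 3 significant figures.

289 solar radii

R/R_☉ = √(L/L_☉) / (T/T_☉)² = √(7.94×10^4) / (0.9875)²
       = 281.8 / 0.9752 = 288.9.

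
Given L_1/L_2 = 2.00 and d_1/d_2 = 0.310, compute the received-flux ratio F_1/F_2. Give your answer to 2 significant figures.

F = L/(4πd²), so F_1/F_2 = (L_1/L_2) / (d_1/d_2)²
= 2.00 / (0.310)² = 2.00 / 0.09610 = 20.81.

21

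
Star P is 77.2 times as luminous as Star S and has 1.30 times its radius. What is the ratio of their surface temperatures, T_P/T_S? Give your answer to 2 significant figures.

L ∝ R²T⁴ gives T ∝ (L/R²)^(1/4), so
T_P/T_S = (77.2 / 1.30²)^(1/4) = (45.68)^(1/4) = 2.600.

2.6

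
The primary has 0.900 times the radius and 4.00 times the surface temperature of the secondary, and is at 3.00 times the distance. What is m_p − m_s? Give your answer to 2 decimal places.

L_p/L_s = (0.900)²(4.00)⁴ = 207.4.
F_p/F_s = (L_p/L_s)/(d_p/d_s)² = 207.4/9.000 = 23.04.
m_p − m_s = −2.5 log₁₀(23.04) = -3.41.

-3.41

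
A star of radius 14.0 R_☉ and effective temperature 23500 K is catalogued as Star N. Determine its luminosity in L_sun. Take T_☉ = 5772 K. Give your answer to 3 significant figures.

L/L_☉ = (R/R_☉)² (T/T_☉)⁴ = (14.0)² × (23500/5772)⁴
       = 196.0 × (4.071)⁴ = 196.0 × 274.8 = 5.385×10^4.

5.39×10^4 L_sun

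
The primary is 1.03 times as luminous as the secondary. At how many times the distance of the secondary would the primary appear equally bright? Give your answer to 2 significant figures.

1.0

Equal flux requires L_p/d_p² = L_s/d_s², so d_p/d_s = √(L_p/L_s)
= √(1.03) = 1.015.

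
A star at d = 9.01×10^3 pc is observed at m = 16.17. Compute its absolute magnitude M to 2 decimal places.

1.40

M = m − 5 log₁₀(d/10 pc) = 16.17 − 5 log₁₀(9.01×10^3/10)
  = 16.17 − 5 × 2.955 = 16.17 − 14.77 = 1.40.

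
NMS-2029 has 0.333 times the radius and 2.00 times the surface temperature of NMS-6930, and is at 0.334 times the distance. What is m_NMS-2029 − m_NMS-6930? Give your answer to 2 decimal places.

-3.00

L_NMS-2029/L_NMS-6930 = (0.333)²(2.00)⁴ = 1.774.
F_NMS-2029/F_NMS-6930 = (L_NMS-2029/L_NMS-6930)/(d_NMS-2029/d_NMS-6930)² = 1.774/0.1116 = 15.90.
m_NMS-2029 − m_NMS-6930 = −2.5 log₁₀(15.90) = -3.00.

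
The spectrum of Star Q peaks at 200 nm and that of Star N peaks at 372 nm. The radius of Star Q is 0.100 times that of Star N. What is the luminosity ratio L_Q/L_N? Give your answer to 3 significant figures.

Wien's law gives T ∝ 1/λ_max, so T_Q/T_N = λ_N/λ_Q = 372/200 = 1.860.
Then L ∝ R²T⁴ gives L_Q/L_N = (0.100)² × (1.860)⁴ = 0.01000 × 11.97 = 0.1197.

0.120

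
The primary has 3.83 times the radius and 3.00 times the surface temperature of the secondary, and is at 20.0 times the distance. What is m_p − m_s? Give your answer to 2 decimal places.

L_p/L_s = (3.83)²(3.00)⁴ = 1188.
F_p/F_s = (L_p/L_s)/(d_p/d_s)² = 1188/400.0 = 2.970.
m_p − m_s = −2.5 log₁₀(2.970) = -1.18.

-1.18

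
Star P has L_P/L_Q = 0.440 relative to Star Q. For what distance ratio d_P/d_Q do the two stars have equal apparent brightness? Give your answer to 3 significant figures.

0.663

Equal flux requires L_P/d_P² = L_Q/d_Q², so d_P/d_Q = √(L_P/L_Q)
= √(0.440) = 0.6633.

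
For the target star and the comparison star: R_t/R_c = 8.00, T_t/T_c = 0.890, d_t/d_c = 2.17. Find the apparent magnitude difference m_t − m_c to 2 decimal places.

L_t/L_c = (8.00)²(0.890)⁴ = 40.16.
F_t/F_c = (L_t/L_c)/(d_t/d_c)² = 40.16/4.709 = 8.527.
m_t − m_c = −2.5 log₁₀(8.527) = -2.33.

-2.33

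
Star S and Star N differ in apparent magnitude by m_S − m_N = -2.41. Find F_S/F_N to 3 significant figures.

9.20

F_S/F_N = 10^(−(m_S − m_N)/2.5) = 10^(2.41/2.5) = 10^0.964 = 9.204.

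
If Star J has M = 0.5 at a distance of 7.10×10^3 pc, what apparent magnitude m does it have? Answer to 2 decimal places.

m = M + 5 log₁₀(d/10 pc) = 0.5 + 5 log₁₀(7.10×10^3/10)
  = 0.5 + 5 × 2.851 = 0.5 + 14.26 = 14.76.

14.76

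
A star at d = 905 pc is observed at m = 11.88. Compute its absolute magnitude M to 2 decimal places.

M = m − 5 log₁₀(d/10 pc) = 11.88 − 5 log₁₀(905/10)
  = 11.88 − 5 × 1.957 = 11.88 − 9.78 = 2.10.

2.10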